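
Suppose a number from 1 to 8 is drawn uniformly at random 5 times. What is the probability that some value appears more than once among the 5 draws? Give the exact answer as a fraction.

407/512

P(all 5 different) = 8/8 · 7/8 · ··· · 4/8 = 105/512.
P(at least two equal) = 1 − 105/512 = 407/512.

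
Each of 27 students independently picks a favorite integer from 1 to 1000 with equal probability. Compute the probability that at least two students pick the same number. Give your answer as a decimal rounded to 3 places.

0.298

It's easier to compute the probability that all 27 are distinct.
P(all distinct) = 1000/1000 · 999/1000 · ··· · 974/1000 ≈ 0.702.
So the probability of at least one match is 1 − 0.702 = 0.298.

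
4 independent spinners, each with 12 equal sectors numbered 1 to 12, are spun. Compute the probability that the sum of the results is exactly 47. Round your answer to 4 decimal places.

0.0002

There are 12^4 = 20736 equally likely outcomes.
The number of ordered 4-tuples from {1,…,12} summing to 47 is 4.
P(sum = 47) = 4/20736 = 1/5184 ≈ 0.0002.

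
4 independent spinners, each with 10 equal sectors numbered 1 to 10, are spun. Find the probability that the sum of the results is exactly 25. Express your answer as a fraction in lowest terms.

37/625

There are 10^4 = 10000 equally likely outcomes.
The number of ordered 4-tuples from {1,…,10} summing to 25 is 592.
P(sum = 25) = 592/10000 = 37/625.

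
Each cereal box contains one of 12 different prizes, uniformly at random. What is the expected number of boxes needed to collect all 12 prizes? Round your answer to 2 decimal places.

37.24

After i distinct types are collected, each trial gives a new one with probability (12−i)/12, so the expected wait for the next new type is 12/(12−i).
E = 12/12 + 12/11 + 12/10 + 12/9 + 12/8 + 12/7 + 12/6 + 12/5 + 12/4 + 12/3 + 12/2 + 12/1 = 86021/2310 ≈ 37.24.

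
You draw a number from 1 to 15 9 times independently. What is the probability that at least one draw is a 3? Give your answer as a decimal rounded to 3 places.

P(no draw is a 3) = (14/15)^9 ≈ 0.537.
P(at least one) = 1 − 0.537 = 0.463.

0.463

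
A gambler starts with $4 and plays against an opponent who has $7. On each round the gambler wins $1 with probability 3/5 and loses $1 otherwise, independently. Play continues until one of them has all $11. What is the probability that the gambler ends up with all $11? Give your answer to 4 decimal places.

0.8119

Let r = q/p = (2/5)/(3/5) = 2/3. The recurrence P(i) = p·P(i+1) + q·P(i−1) with P(0)=0, P(11)=1 gives P(i) = (1 − r^i)/(1 − r^11).
P(4) = (1 − (2/3)^4) / (1 − (2/3)^11) = 142155/175099 ≈ 0.8119.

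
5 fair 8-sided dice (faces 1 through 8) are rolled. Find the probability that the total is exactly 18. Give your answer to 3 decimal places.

0.053

There are 8^5 = 32768 equally likely outcomes.
The number of ordered 5-tuples from {1,…,8} summing to 18 is 1750.
P(sum = 18) = 1750/32768 = 875/16384 ≈ 0.053.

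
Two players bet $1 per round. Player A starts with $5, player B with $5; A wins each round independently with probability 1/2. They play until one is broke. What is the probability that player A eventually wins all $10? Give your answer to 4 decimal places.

With a fair step, P(i) = ½P(i−1) + ½P(i+1) with P(0)=0, P(10)=1 has the linear solution P(i) = i/10.
P(5) = 5/10 = 1/2 ≈ 0.5000.

0.5000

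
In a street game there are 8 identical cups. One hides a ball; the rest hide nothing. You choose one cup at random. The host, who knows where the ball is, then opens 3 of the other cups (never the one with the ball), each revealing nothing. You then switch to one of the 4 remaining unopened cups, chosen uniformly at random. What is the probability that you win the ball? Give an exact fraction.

7/32

Your original cup holds the ball with probability 1/8, so the other 7 collectively hold it with probability 7/8.
The host can always find 3 empty cups to open, so the reveals don't change that 7/8; it is now spread over the 4 remaining unopened cups.
P(win by switching) = (7/8) · (1/4) = 7/32.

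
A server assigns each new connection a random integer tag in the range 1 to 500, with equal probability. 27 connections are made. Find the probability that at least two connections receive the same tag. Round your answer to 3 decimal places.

0.511

It's easier to compute the probability that all 27 are distinct.
P(all distinct) = 500/500 · 499/500 · ··· · 474/500 ≈ 0.489.
So the probability of at least one match is 1 − 0.489 = 0.511.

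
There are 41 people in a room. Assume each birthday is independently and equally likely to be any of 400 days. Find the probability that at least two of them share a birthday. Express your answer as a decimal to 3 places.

0.880

It's easier to compute the probability that all 41 are distinct.
P(all distinct) = 400/400 · 399/400 · ··· · 360/400 ≈ 0.120.
So the probability of at least one match is 1 − 0.120 = 0.880.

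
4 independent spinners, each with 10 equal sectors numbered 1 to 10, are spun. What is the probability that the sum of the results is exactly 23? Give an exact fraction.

33/500

There are 10^4 = 10000 equally likely outcomes.
The number of ordered 4-tuples from {1,…,10} summing to 23 is 660.
P(sum = 23) = 660/10000 = 33/500.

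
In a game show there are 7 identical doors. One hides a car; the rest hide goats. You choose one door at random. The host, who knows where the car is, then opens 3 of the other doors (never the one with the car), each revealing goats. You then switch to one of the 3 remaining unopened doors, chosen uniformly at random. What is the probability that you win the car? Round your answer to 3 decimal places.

0.286

Your original door holds the car with probability 1/7, so the other 6 collectively hold it with probability 6/7.
The host can always find 3 empty doors to open, so the reveals don't change that 6/7; it is now spread over the 3 remaining unopened doors.
P(win by switching) = (6/7) · (1/3) = 2/7 ≈ 0.286.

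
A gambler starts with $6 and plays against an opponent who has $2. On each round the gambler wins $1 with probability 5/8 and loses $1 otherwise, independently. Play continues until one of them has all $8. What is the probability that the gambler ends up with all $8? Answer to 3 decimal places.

0.970

Let r = q/p = (3/8)/(5/8) = 3/5. The recurrence P(i) = p·P(i+1) + q·P(i−1) with P(0)=0, P(8)=1 gives P(i) = (1 − r^i)/(1 − r^8).
P(6) = (1 − (3/5)^6) / (1 − (3/5)^8) = 23275/24004 ≈ 0.970.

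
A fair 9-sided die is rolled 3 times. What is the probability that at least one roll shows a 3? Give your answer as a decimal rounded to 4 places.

P(no roll shows a 3) = (8/9)^3 ≈ 0.7023.
P(at least one) = 1 − 0.7023 = 0.2977.

0.2977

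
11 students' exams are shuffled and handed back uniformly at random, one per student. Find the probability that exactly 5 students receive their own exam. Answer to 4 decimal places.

0.0031

Choose which 5 of the 11 are fixed: C(11,5) = 462 ways.
The remaining 6 must have no fixed point: D(6) = 265.
P = 462·265/39916800 = 53/17280 ≈ 0.0031.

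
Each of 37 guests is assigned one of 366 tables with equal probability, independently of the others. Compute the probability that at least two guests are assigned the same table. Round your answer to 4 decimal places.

It's easier to compute the probability that all 37 are distinct.
P(all distinct) = 366/366 · 365/366 · ··· · 330/366 ≈ 0.1521.
So the probability of at least one match is 1 − 0.1521 = 0.8479.

0.8479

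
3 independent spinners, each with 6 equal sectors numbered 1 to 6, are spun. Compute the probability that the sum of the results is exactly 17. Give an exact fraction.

There are 6^3 = 216 equally likely outcomes.
The number of ordered 3-tuples from {1,…,6} summing to 17 is 3.
P(sum = 17) = 3/216 = 1/72.

1/72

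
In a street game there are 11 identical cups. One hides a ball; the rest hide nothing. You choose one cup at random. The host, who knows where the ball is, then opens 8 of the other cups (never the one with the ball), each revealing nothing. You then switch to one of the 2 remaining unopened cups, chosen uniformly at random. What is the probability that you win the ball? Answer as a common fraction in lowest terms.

5/11

Your original cup holds the ball with probability 1/11, so the other 10 collectively hold it with probability 10/11.
The host can always find 8 empty cups to open, so the reveals don't change that 10/11; it is now spread over the 2 remaining unopened cups.
P(win by switching) = (10/11) · (1/2) = 5/11.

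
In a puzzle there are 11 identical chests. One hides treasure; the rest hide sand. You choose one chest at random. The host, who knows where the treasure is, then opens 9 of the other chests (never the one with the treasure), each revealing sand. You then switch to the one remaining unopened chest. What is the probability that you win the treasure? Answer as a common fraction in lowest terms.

10/11

Your original chest holds the treasure with probability 1/11, so the other 10 collectively hold it with probability 10/11.
The host can always find 9 empty chests to open, so the reveals don't change that 10/11; it is now spread over the 1 remaining unopened chest.
P(win by switching) = (10/11) · (1/1) = 10/11.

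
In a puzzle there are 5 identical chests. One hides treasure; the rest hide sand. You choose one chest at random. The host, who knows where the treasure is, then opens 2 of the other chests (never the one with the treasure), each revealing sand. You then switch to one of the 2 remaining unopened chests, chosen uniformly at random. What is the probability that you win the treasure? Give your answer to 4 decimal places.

0.4000

Your original chest holds the treasure with probability 1/5, so the other 4 collectively hold it with probability 4/5.
The host can always find 2 empty chests to open, so the reveals don't change that 4/5; it is now spread over the 2 remaining unopened chests.
P(win by switching) = (4/5) · (1/2) = 2/5 ≈ 0.4000.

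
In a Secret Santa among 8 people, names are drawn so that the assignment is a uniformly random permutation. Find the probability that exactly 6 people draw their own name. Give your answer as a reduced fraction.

Choose which 6 of the 8 are fixed: C(8,6) = 28 ways.
The remaining 2 must have no fixed point: D(2) = 1.
P = 28·1/40320 = 1/1440.

1/1440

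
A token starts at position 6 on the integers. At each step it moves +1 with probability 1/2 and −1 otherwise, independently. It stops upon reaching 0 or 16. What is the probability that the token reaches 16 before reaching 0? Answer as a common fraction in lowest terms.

With a fair step, P(i) = ½P(i−1) + ½P(i+1) with P(0)=0, P(16)=1 has the linear solution P(i) = i/16.
P(6) = 6/16 = 3/8.

3/8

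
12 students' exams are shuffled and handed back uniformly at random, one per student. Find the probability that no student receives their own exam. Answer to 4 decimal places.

0.3679

This is the derangement probability: permutations of 12 with no fixed point.
D(12) = 12! · (1 − 1/1! + 1/2! − ··· + (−1)^12/12!) = 176214841.
P = 176214841/479001600 = 16019531/43545600 ≈ 0.3679.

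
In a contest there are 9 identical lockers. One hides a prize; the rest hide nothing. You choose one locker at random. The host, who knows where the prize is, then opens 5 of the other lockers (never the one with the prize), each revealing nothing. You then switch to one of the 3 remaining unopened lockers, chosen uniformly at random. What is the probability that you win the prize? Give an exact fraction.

8/27

Your original locker holds the prize with probability 1/9, so the other 8 collectively hold it with probability 8/9.
The host can always find 5 empty lockers to open, so the reveals don't change that 8/9; it is now spread over the 3 remaining unopened lockers.
P(win by switching) = (8/9) · (1/3) = 8/27.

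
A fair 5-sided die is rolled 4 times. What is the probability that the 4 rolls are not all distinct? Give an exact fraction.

101/125

P(all 4 different) = 5/5 · 4/5 · ··· · 2/5 = 24/125.
P(at least two equal) = 1 − 24/125 = 101/125.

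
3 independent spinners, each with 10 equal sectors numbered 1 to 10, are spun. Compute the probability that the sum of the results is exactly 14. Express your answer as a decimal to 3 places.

0.069

There are 10^3 = 1000 equally likely outcomes.
The number of ordered 3-tuples from {1,…,10} summing to 14 is 69.
P(sum = 14) = 69/1000 ≈ 0.069.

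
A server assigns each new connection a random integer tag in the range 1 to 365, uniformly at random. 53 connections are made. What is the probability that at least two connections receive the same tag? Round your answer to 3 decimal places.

It's easier to compute the probability that all 53 are distinct.
P(all distinct) = 365/365 · 364/365 · ··· · 313/365 ≈ 0.019.
So the probability of at least one match is 1 − 0.019 = 0.981.

0.981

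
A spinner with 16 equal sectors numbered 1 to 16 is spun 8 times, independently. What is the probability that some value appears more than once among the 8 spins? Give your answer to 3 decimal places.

0.879

P(all 8 different) = 16/16 · 15/16 · ··· · 9/16 ≈ 0.121.
P(at least two equal) = 1 − 0.121 = 0.879.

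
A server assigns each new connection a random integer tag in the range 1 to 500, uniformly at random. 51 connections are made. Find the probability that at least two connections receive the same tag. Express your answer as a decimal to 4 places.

0.9287

It's easier to compute the probability that all 51 are distinct.
P(all distinct) = 500/500 · 499/500 · ··· · 450/500 ≈ 0.0713.
So the probability of at least one match is 1 − 0.0713 = 0.9287.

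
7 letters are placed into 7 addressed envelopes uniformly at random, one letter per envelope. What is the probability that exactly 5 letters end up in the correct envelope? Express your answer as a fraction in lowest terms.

Choose which 5 of the 7 are fixed: C(7,5) = 21 ways.
The remaining 2 must have no fixed point: D(2) = 1.
P = 21·1/5040 = 1/240.

1/240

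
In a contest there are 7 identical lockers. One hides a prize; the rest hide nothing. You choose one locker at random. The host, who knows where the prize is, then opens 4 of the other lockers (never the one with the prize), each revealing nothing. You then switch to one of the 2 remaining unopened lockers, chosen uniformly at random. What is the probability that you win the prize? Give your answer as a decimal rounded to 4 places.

Your original locker holds the prize with probability 1/7, so the other 6 collectively hold it with probability 6/7.
The host can always find 4 empty lockers to open, so the reveals don't change that 6/7; it is now spread over the 2 remaining unopened lockers.
P(win by switching) = (6/7) · (1/2) = 3/7 ≈ 0.4286.

0.4286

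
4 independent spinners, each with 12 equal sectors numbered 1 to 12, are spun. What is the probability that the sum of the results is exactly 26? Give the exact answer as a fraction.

There are 12^4 = 20736 equally likely outcomes.
The number of ordered 4-tuples from {1,…,12} summing to 26 is 1156.
P(sum = 26) = 1156/20736 = 289/5184.

289/5184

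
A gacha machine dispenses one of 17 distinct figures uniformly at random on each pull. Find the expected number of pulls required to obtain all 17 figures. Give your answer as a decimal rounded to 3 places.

58.472

After i distinct types are collected, each trial gives a new one with probability (17−i)/17, so the expected wait for the next new type is 17/(17−i).
E = 17/17 + 17/16 + 17/15 + 17/14 + 17/13 + 17/12 + 17/11 + 17/10 + 17/9 + 17/8 + 17/7 + 17/6 + 17/5 + 17/4 + 17/3 + 17/2 + 17/1 = 42142223/720720 ≈ 58.472.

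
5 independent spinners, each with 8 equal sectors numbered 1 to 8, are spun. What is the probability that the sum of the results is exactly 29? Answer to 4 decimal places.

0.0363

There are 8^5 = 32768 equally likely outcomes.
The number of ordered 5-tuples from {1,…,8} summing to 29 is 1190.
P(sum = 29) = 1190/32768 = 595/16384 ≈ 0.0363.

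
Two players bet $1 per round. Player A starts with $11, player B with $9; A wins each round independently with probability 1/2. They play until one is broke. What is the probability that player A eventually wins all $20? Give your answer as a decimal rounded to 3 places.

0.550

With a fair step, P(i) = ½P(i−1) + ½P(i+1) with P(0)=0, P(20)=1 has the linear solution P(i) = i/20.
P(11) = 11/20 ≈ 0.550.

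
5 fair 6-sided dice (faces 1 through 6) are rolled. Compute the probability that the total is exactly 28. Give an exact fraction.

There are 6^5 = 7776 equally likely outcomes.
The number of ordered 5-tuples from {1,…,6} summing to 28 is 15.
P(sum = 28) = 15/7776 = 5/2592.

5/2592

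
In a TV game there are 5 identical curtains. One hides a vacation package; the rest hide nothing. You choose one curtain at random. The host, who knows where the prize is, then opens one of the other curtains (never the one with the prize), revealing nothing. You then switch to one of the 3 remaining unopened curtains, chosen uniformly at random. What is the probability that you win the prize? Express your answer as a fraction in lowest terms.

Your original curtain holds the prize with probability 1/5, so the other 4 collectively hold it with probability 4/5.
The host can always find an empty curtain to open, so this doesn't change that 4/5; it is now spread over the 3 remaining unopened curtains.
P(win by switching) = (4/5) · (1/3) = 4/15.

4/15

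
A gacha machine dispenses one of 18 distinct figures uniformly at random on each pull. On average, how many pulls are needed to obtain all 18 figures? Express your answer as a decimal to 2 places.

After i distinct types are collected, each trial gives a new one with probability (18−i)/18, so the expected wait for the next new type is 18/(18−i).
E = 18/18 + 18/17 + 18/16 + 18/15 + 18/14 + 18/13 + 18/12 + 18/11 + 18/10 + 18/9 + 18/8 + 18/7 + 18/6 + 18/5 + 18/4 + 18/3 + 18/2 + 18/1 = 42822903/680680 ≈ 62.91.

62.91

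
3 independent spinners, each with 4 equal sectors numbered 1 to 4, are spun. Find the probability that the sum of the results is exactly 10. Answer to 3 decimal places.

0.094

There are 4^3 = 64 equally likely outcomes.
The number of ordered 3-tuples from {1,…,4} summing to 10 is 6.
P(sum = 10) = 6/64 = 3/32 ≈ 0.094.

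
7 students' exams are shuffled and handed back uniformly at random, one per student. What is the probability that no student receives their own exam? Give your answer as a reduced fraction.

103/280

This is the derangement probability: permutations of 7 with no fixed point.
D(7) = 7! · (1 − 1/1! + 1/2! − ··· + (−1)^7/7!) = 1854.
P = 1854/5040 = 103/280.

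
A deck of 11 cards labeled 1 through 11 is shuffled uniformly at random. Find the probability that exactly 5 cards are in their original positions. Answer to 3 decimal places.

0.003

Choose which 5 of the 11 are fixed: C(11,5) = 462 ways.
The remaining 6 must have no fixed point: D(6) = 265.
P = 462·265/39916800 = 53/17280 ≈ 0.003.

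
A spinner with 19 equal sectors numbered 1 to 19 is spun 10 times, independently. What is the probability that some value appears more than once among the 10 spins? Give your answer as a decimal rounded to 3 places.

0.945

P(all 10 different) = 19/19 · 18/19 · ··· · 10/19 ≈ 0.055.
P(at least two equal) = 1 − 0.055 = 0.945.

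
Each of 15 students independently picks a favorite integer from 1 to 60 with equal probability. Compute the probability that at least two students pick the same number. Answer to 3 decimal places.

It's easier to compute the probability that all 15 are distinct.
P(all distinct) = 60/60 · 59/60 · ··· · 46/60 ≈ 0.148.
So the probability of at least one match is 1 − 0.148 = 0.852.

0.852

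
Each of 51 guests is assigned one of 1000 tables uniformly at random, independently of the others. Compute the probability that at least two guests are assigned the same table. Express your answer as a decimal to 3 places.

It's easier to compute the probability that all 51 are distinct.
P(all distinct) = 1000/1000 · 999/1000 · ··· · 950/1000 ≈ 0.273.
So the probability of at least one match is 1 − 0.273 = 0.727.

0.727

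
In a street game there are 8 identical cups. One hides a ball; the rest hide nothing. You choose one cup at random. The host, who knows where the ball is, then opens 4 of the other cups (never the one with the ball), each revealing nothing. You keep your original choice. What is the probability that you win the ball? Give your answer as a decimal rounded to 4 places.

0.1250

The host can always open 4 empty cups regardless of your choice, so the reveals give no information about your original cup.
P(win by staying) = 1/8 ≈ 0.1250.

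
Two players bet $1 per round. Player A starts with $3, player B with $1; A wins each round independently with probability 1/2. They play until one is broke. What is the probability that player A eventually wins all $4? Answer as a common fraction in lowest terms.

With a fair step, P(i) = ½P(i−1) + ½P(i+1) with P(0)=0, P(4)=1 has the linear solution P(i) = i/4.
P(3) = 3/4.

3/4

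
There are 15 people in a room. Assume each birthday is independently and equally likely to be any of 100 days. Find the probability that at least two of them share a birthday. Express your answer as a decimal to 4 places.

0.6687

It's easier to compute the probability that all 15 are distinct.
P(all distinct) = 100/100 · 99/100 · ··· · 86/100 ≈ 0.3313.
So the probability of at least one match is 1 − 0.3313 = 0.6687.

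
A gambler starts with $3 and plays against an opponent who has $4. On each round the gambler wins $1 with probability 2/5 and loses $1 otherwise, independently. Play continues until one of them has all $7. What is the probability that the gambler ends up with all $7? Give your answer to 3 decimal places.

0.148

Let r = q/p = (3/5)/(2/5) = 3/2. The recurrence P(i) = p·P(i+1) + q·P(i−1) with P(0)=0, P(7)=1 gives P(i) = (1 − r^i)/(1 − r^7).
P(3) = (1 − (3/2)^3) / (1 − (3/2)^7) = 304/2059 ≈ 0.148.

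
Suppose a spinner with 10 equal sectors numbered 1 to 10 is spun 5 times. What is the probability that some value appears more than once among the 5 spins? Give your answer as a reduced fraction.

P(all 5 different) = 10/10 · 9/10 · ··· · 6/10 = 189/625.
P(at least two equal) = 1 − 189/625 = 436/625.

436/625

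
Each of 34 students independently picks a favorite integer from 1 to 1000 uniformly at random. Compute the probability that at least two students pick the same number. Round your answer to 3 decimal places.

0.433

It's easier to compute the probability that all 34 are distinct.
P(all distinct) = 1000/1000 · 999/1000 · ··· · 967/1000 ≈ 0.567.
So the probability of at least one match is 1 − 0.567 = 0.433.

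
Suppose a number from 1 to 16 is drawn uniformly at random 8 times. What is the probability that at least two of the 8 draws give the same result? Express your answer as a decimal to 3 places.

0.879

P(all 8 different) = 16/16 · 15/16 · ··· · 9/16 ≈ 0.121.
P(at least two equal) = 1 − 0.121 = 0.879.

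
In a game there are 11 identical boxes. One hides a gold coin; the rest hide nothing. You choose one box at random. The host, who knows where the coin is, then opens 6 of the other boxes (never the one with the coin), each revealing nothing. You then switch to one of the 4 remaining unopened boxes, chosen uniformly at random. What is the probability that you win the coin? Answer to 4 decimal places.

Your original box holds the coin with probability 1/11, so the other 10 collectively hold it with probability 10/11.
The host can always find 6 empty boxes to open, so the reveals don't change that 10/11; it is now spread over the 4 remaining unopened boxes.
P(win by switching) = (10/11) · (1/4) = 5/22 ≈ 0.2273.

0.2273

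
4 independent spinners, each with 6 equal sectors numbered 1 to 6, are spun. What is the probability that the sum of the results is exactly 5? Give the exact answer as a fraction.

There are 6^4 = 1296 equally likely outcomes.
The number of ordered 4-tuples from {1,…,6} summing to 5 is 4.
P(sum = 5) = 4/1296 = 1/324.

1/324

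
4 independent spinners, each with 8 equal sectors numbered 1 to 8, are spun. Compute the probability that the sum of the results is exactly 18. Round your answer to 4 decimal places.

There are 8^4 = 4096 equally likely outcomes.
The number of ordered 4-tuples from {1,…,8} summing to 18 is 344.
P(sum = 18) = 344/4096 = 43/512 ≈ 0.0840.

0.0840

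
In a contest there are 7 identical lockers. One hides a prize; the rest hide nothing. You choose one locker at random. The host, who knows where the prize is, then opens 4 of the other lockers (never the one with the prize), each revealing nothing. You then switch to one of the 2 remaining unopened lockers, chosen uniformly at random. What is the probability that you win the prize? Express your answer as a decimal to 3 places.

Your original locker holds the prize with probability 1/7, so the other 6 collectively hold it with probability 6/7.
The host can always find 4 empty lockers to open, so the reveals don't change that 6/7; it is now spread over the 2 remaining unopened lockers.
P(win by switching) = (6/7) · (1/2) = 3/7 ≈ 0.429.

0.429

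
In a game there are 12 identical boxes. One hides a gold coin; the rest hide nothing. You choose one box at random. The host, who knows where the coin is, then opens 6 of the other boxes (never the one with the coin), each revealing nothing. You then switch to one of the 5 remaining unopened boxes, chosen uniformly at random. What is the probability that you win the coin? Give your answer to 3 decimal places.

Your original box holds the coin with probability 1/12, so the other 11 collectively hold it with probability 11/12.
The host can always find 6 empty boxes to open, so the reveals don't change that 11/12; it is now spread over the 5 remaining unopened boxes.
P(win by switching) = (11/12) · (1/5) = 11/60 ≈ 0.183.

0.183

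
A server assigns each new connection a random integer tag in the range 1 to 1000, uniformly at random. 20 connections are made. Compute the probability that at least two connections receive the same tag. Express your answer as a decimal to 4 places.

0.1741

It's easier to compute the probability that all 20 are distinct.
P(all distinct) = 1000/1000 · 999/1000 · ··· · 981/1000 ≈ 0.8259.
So the probability of at least one match is 1 − 0.8259 = 0.1741.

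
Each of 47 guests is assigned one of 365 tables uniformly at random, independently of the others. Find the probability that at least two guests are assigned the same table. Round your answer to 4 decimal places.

0.9548

It's easier to compute the probability that all 47 are distinct.
P(all distinct) = 365/365 · 364/365 · ··· · 319/365 ≈ 0.0452.
So the probability of at least one match is 1 − 0.0452 = 0.9548.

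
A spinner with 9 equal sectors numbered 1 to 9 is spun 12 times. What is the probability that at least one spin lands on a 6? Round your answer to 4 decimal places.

0.7567

P(no spin lands on a 6) = (8/9)^12 ≈ 0.2433.
P(at least one) = 1 − 0.2433 = 0.7567.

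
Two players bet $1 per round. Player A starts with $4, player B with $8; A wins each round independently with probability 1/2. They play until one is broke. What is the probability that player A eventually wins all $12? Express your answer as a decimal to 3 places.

With a fair step, P(i) = ½P(i−1) + ½P(i+1) with P(0)=0, P(12)=1 has the linear solution P(i) = i/12.
P(4) = 4/12 = 1/3 ≈ 0.333.

0.333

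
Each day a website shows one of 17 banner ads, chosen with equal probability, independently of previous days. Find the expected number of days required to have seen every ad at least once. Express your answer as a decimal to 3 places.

58.472

After i distinct types are collected, each trial gives a new one with probability (17−i)/17, so the expected wait for the next new type is 17/(17−i).
E = 17/17 + 17/16 + 17/15 + 17/14 + 17/13 + 17/12 + 17/11 + 17/10 + 17/9 + 17/8 + 17/7 + 17/6 + 17/5 + 17/4 + 17/3 + 17/2 + 17/1 = 42142223/720720 ≈ 58.472.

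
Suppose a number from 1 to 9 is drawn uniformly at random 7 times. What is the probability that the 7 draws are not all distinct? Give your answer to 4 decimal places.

P(all 7 different) = 9/9 · 8/9 · ··· · 3/9 ≈ 0.0379.
P(at least two equal) = 1 − 0.0379 = 0.9621.

0.9621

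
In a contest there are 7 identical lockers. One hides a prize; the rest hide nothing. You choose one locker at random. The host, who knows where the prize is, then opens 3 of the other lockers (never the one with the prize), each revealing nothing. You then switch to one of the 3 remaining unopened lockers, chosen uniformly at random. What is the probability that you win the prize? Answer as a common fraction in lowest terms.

Your original locker holds the prize with probability 1/7, so the other 6 collectively hold it with probability 6/7.
The host can always find 3 empty lockers to open, so the reveals don't change that 6/7; it is now spread over the 3 remaining unopened lockers.
P(win by switching) = (6/7) · (1/3) = 2/7.

2/7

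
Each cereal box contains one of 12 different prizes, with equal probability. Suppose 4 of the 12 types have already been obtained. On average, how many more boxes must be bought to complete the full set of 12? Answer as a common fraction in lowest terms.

2283/70

Starting from 4 distinct types, each trial gives a new one with probability (12−i)/12 when i types are held, so the wait for the next new type is 12/(12−i).
E = 12/8 + 12/7 + 12/6 + 12/5 + 12/4 + 12/3 + 12/2 + 12/1 = 2283/70.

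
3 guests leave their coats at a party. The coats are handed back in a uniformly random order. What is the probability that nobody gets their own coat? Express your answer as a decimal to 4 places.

This is the derangement probability: permutations of 3 with no fixed point.
D(3) = 3! · (1 − 1/1! + 1/2! − ··· + (−1)^3/3!) = 2.
P = 2/6 = 1/3 ≈ 0.3333.

0.3333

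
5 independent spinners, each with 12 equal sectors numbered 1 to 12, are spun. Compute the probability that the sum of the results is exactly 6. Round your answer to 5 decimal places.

0.00002

There are 12^5 = 248832 equally likely outcomes.
The number of ordered 5-tuples from {1,…,12} summing to 6 is 5.
P(sum = 6) = 5/248832 ≈ 0.00002.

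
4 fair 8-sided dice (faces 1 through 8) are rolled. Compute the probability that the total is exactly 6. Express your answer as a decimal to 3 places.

There are 8^4 = 4096 equally likely outcomes.
The number of ordered 4-tuples from {1,…,8} summing to 6 is 10.
P(sum = 6) = 10/4096 = 5/2048 ≈ 0.002.

0.002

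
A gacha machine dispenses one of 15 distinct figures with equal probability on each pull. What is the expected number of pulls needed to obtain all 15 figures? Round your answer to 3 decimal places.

49.773

After i distinct types are collected, each trial gives a new one with probability (15−i)/15, so the expected wait for the next new type is 15/(15−i).
E = 15/15 + 15/14 + 15/13 + 15/12 + 15/11 + 15/10 + 15/9 + 15/8 + 15/7 + 15/6 + 15/5 + 15/4 + 15/3 + 15/2 + 15/1 = 1195757/24024 ≈ 49.773.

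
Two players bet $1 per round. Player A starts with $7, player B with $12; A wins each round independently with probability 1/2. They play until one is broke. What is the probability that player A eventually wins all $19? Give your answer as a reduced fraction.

With a fair step, P(i) = ½P(i−1) + ½P(i+1) with P(0)=0, P(19)=1 has the linear solution P(i) = i/19.
P(7) = 7/19.

7/19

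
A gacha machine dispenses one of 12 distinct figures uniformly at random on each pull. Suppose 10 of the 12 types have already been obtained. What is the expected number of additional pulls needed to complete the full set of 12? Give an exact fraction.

18

Starting from 10 distinct types, each trial gives a new one with probability (12−i)/12 when i types are held, so the wait for the next new type is 12/(12−i).
E = 12/2 + 12/1 = 18.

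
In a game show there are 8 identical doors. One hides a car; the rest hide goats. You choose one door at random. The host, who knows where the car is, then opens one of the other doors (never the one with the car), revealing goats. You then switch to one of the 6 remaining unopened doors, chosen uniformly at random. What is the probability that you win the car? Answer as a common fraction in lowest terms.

7/48

Your original door holds the car with probability 1/8, so the other 7 collectively hold it with probability 7/8.
The host can always find an empty door to open, so this doesn't change that 7/8; it is now spread over the 6 remaining unopened doors.
P(win by switching) = (7/8) · (1/6) = 7/48.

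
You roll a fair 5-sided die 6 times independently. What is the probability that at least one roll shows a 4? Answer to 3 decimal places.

P(no roll shows a 4) = (4/5)^6 ≈ 0.262.
P(at least one) = 1 − 0.262 = 0.738.

0.738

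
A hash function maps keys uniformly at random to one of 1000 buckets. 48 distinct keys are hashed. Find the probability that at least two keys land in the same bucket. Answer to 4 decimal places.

It's easier to compute the probability that all 48 are distinct.
P(all distinct) = 1000/1000 · 999/1000 · ··· · 953/1000 ≈ 0.3178.
So the probability of at least one match is 1 − 0.3178 = 0.6822.

0.6822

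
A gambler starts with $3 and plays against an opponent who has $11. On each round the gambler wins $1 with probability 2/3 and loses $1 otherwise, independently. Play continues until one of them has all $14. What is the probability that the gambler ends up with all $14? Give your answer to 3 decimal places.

Let r = q/p = (1/3)/(2/3) = 1/2. The recurrence P(i) = p·P(i+1) + q·P(i−1) with P(0)=0, P(14)=1 gives P(i) = (1 − r^i)/(1 − r^14).
P(3) = (1 − (1/2)^3) / (1 − (1/2)^14) = 14336/16383 ≈ 0.875.

0.875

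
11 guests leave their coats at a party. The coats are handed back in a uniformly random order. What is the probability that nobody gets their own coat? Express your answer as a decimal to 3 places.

0.368

This is the derangement probability: permutations of 11 with no fixed point.
D(11) = 11! · (1 − 1/1! + 1/2! − ··· + (−1)^11/11!) = 14684570.
P = 14684570/39916800 = 1468457/3991680 ≈ 0.368.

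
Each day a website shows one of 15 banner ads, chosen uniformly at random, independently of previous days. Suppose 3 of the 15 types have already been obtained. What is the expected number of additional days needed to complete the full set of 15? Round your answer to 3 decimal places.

46.548

Starting from 3 distinct types, each trial gives a new one with probability (15−i)/15 when i types are held, so the wait for the next new type is 15/(15−i).
E = 15/12 + 15/11 + 15/10 + 15/9 + 15/8 + 15/7 + 15/6 + 15/5 + 15/4 + 15/3 + 15/2 + 15/1 = 86021/1848 ≈ 46.548.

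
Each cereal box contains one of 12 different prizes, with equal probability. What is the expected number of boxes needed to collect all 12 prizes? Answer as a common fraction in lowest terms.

After i distinct types are collected, each trial gives a new one with probability (12−i)/12, so the expected wait for the next new type is 12/(12−i).
E = 12/12 + 12/11 + 12/10 + 12/9 + 12/8 + 12/7 + 12/6 + 12/5 + 12/4 + 12/3 + 12/2 + 12/1 = 86021/2310.

86021/2310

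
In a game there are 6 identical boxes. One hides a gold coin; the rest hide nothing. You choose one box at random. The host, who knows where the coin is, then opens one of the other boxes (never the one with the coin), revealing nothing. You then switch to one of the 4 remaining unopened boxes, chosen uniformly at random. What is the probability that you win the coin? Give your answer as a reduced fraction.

Your original box holds the coin with probability 1/6, so the other 5 collectively hold it with probability 5/6.
The host can always find an empty box to open, so this doesn't change that 5/6; it is now spread over the 4 remaining unopened boxes.
P(win by switching) = (5/6) · (1/4) = 5/24.

5/24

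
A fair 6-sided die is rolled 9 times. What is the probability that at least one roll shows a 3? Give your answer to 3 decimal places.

P(no roll shows a 3) = (5/6)^9 ≈ 0.194.
P(at least one) = 1 − 0.194 = 0.806.

0.806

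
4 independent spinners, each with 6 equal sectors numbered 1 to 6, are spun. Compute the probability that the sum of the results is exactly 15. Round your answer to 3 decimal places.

0.108

There are 6^4 = 1296 equally likely outcomes.
The number of ordered 4-tuples from {1,…,6} summing to 15 is 140.
P(sum = 15) = 140/1296 = 35/324 ≈ 0.108.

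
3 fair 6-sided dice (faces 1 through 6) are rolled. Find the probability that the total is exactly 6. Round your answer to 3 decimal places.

0.046

There are 6^3 = 216 equally likely outcomes.
The number of ordered 3-tuples from {1,…,6} summing to 6 is 10.
P(sum = 6) = 10/216 = 5/108 ≈ 0.046.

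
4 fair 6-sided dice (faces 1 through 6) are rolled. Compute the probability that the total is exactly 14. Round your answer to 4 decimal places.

There are 6^4 = 1296 equally likely outcomes.
The number of ordered 4-tuples from {1,…,6} summing to 14 is 146.
P(sum = 14) = 146/1296 = 73/648 ≈ 0.1127.

0.1127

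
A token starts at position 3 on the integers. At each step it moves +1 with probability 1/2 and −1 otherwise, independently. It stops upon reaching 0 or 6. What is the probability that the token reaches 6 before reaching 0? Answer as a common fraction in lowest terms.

1/2

With a fair step, P(i) = ½P(i−1) + ½P(i+1) with P(0)=0, P(6)=1 has the linear solution P(i) = i/6.
P(3) = 3/6 = 1/2.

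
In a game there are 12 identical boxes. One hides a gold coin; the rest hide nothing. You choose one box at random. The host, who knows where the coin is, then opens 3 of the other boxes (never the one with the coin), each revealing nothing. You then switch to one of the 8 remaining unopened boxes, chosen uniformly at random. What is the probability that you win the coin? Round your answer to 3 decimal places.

0.115

Your original box holds the coin with probability 1/12, so the other 11 collectively hold it with probability 11/12.
The host can always find 3 empty boxes to open, so the reveals don't change that 11/12; it is now spread over the 8 remaining unopened boxes.
P(win by switching) = (11/12) · (1/8) = 11/96 ≈ 0.115.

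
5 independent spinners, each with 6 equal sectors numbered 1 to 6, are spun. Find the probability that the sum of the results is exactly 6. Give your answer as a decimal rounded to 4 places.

0.0006

There are 6^5 = 7776 equally likely outcomes.
The number of ordered 5-tuples from {1,…,6} summing to 6 is 5.
P(sum = 6) = 5/7776 ≈ 0.0006.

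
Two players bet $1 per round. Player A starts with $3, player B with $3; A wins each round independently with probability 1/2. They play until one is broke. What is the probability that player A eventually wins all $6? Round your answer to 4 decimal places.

0.5000

With a fair step, P(i) = ½P(i−1) + ½P(i+1) with P(0)=0, P(6)=1 has the linear solution P(i) = i/6.
P(3) = 3/6 = 1/2 ≈ 0.5000.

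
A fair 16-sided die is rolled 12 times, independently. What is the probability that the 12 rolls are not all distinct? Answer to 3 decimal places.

0.997

P(all 12 different) = 16/16 · 15/16 · ··· · 5/16 ≈ 0.003.
P(at least two equal) = 1 − 0.003 = 0.997.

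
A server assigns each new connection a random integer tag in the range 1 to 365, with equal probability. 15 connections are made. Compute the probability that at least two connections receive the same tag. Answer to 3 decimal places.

0.253

It's easier to compute the probability that all 15 are distinct.
P(all distinct) = 365/365 · 364/365 · ··· · 351/365 ≈ 0.747.
So the probability of at least one match is 1 − 0.747 = 0.253.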